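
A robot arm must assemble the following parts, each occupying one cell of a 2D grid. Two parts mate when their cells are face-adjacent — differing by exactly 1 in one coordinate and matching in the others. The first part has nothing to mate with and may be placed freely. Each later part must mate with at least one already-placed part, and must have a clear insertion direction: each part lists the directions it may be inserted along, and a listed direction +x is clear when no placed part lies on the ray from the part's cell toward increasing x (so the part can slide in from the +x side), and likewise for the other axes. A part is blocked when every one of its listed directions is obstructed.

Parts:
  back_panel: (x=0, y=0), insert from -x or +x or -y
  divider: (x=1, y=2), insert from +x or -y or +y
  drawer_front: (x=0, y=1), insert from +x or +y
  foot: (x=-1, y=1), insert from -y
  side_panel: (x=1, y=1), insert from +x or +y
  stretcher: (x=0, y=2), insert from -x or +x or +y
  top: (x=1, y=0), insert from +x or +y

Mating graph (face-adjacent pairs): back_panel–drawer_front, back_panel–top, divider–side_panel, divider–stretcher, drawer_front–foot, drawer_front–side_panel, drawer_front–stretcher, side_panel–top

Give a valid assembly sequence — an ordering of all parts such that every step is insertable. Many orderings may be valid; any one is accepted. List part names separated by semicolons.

back_panel; drawer_front; side_panel; foot; top; stretcher; divider

1. back_panel@(0, 0) [-x clear] — {back_panel}
2. drawer_front@(0, 1) [+x clear] — {back_panel, drawer_front}
3. side_panel@(1, 1) [+x clear] — {back_panel, drawer_front, side_panel}
4. foot@(-1, 1) [-y clear] — {back_panel, drawer_front, foot, side_panel}
5. top@(1, 0) [+x clear] — {back_panel, drawer_front, foot, side_panel, top}
6. stretcher@(0, 2) [-x clear] — {back_panel, drawer_front, foot, side_panel, stretcher, top}
7. divider@(1, 2) [+x clear] — {back_panel, divider, drawer_front, foot, side_panel, stretcher, top}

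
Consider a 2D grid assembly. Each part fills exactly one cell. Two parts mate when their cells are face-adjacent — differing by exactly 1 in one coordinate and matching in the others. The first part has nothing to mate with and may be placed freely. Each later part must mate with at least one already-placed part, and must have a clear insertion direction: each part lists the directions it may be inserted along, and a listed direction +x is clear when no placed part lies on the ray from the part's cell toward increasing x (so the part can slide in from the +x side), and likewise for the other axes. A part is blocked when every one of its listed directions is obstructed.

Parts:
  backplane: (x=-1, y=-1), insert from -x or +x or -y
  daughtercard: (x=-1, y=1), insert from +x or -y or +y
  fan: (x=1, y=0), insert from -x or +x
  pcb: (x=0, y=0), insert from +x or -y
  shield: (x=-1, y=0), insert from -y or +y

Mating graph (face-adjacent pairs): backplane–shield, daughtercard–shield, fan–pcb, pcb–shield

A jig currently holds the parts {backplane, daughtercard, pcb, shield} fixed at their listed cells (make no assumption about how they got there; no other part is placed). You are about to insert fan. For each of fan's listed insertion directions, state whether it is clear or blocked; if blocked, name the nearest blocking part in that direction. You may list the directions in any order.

+x: clear; -x: blocked by pcb

-x: nearest on ray is pcb@(0, 0) ⇒ blocked
+x: ray from fan(1, 0) has no placed part ⇒ clear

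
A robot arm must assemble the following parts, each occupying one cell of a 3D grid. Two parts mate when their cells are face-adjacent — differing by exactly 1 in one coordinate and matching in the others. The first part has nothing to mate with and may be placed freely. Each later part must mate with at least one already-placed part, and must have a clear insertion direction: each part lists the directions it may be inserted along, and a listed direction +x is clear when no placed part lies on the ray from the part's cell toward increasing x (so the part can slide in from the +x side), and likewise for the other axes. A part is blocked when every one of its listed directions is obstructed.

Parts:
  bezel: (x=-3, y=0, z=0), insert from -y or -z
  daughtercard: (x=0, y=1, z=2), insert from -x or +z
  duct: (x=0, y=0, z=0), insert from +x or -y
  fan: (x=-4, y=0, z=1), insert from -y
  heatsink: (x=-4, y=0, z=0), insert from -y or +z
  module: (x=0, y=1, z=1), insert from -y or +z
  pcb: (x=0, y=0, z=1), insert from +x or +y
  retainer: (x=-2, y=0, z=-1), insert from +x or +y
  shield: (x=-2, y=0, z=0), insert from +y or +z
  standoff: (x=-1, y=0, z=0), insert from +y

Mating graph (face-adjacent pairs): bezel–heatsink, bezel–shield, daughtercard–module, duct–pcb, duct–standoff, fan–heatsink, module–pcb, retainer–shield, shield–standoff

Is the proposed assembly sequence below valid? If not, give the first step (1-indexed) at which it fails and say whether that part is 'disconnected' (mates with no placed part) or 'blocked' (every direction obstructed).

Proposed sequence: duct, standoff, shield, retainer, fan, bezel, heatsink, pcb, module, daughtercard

1. duct@(0, 0, 0) [+x clear] — {duct}
2. standoff@(-1, 0, 0) [+y clear] — {duct, standoff}
3. shield@(-2, 0, 0) [+y clear] — {duct, shield, standoff}
4. retainer@(-2, 0, -1) [+x clear] — {duct, retainer, shield, standoff}
5. fan@(-4, 0, 1) — no placed neighbour ⇒ disconnected

Invalid at step 5 (disconnected)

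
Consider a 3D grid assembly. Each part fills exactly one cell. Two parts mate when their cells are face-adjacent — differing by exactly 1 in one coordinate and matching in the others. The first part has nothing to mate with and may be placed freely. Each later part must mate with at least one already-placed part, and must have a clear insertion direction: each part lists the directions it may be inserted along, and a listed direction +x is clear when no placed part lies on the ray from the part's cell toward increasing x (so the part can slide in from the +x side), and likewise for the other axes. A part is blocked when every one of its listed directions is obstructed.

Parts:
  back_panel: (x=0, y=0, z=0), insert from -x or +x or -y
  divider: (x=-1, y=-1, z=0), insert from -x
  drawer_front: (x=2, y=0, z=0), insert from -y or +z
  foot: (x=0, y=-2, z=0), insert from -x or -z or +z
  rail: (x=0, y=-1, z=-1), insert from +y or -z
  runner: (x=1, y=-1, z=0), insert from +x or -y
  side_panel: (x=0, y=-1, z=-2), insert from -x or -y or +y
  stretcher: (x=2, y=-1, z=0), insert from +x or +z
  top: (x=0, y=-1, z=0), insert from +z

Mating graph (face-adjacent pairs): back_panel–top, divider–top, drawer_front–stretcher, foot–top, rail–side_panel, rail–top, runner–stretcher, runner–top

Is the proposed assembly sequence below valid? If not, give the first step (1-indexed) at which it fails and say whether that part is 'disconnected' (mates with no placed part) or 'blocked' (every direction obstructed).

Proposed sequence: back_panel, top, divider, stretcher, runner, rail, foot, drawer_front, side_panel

1. back_panel@(0, 0, 0) [-x clear] — {back_panel}
2. top@(0, -1, 0) [+z clear] — {back_panel, top}
3. divider@(-1, -1, 0) [-x clear] — {back_panel, divider, top}
4. stretcher@(2, -1, 0) — no placed neighbour ⇒ disconnected

Invalid at step 4 (disconnected)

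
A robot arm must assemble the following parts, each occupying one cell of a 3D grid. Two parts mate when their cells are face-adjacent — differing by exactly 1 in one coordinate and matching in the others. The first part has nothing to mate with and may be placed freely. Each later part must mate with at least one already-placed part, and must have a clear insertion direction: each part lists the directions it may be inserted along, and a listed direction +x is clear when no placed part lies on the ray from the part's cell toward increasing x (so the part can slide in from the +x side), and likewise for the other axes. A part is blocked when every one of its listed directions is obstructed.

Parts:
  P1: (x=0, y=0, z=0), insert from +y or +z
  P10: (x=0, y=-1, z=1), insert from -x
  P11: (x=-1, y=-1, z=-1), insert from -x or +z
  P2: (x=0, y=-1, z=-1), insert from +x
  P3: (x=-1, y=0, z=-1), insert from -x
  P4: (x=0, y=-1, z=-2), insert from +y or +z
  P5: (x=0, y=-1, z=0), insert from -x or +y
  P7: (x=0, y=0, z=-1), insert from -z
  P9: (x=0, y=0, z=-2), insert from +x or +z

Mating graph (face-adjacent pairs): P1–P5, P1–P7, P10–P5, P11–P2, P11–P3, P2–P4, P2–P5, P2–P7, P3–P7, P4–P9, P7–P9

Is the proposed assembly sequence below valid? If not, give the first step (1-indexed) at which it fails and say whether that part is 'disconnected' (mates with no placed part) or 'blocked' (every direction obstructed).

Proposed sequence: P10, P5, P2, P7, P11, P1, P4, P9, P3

1. P10@(0, -1, 1) [-x clear] — {P10}
2. P5@(0, -1, 0) [-x clear] — {P10, P5}
3. P2@(0, -1, -1) [+x clear] — {P10, P2, P5}
4. P7@(0, 0, -1) [-z clear] — {P10, P2, P5, P7}
5. P11@(-1, -1, -1) [-x clear] — {P10, P11, P2, P5, P7}
6. P1@(0, 0, 0) [+y clear] — {P1, P10, P11, P2, P5, P7}
7. P4@(0, -1, -2) [+y clear] — {P1, P10, P11, P2, P4, P5, P7}
8. P9@(0, 0, -2) [+x clear] — {P1, P10, P11, P2, P4, P5, P7, P9}
9. P3@(-1, 0, -1) [-x clear] — {P1, P10, P11, P2, P3, P4, P5, P7, P9}

Valid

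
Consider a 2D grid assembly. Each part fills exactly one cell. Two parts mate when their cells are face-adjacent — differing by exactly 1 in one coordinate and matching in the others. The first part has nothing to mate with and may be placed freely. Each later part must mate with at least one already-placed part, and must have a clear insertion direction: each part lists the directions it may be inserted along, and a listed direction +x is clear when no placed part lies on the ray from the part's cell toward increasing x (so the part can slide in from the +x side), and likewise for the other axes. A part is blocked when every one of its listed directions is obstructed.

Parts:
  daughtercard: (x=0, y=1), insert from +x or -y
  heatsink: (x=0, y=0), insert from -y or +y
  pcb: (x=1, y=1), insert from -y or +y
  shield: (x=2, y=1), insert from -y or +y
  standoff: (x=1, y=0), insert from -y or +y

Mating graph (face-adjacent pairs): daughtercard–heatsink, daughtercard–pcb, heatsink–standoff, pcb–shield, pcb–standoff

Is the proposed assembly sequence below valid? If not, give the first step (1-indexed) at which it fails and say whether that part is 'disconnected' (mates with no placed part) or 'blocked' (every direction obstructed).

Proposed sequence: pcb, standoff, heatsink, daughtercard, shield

1. pcb@(1, 1) [-y clear] — {pcb}
2. standoff@(1, 0) [-y clear] — {pcb, standoff}
3. heatsink@(0, 0) [-y clear] — {heatsink, pcb, standoff}
4. daughtercard@(0, 1) — +x/-y all obstructed ⇒ blocked

Invalid at step 4 (blocked)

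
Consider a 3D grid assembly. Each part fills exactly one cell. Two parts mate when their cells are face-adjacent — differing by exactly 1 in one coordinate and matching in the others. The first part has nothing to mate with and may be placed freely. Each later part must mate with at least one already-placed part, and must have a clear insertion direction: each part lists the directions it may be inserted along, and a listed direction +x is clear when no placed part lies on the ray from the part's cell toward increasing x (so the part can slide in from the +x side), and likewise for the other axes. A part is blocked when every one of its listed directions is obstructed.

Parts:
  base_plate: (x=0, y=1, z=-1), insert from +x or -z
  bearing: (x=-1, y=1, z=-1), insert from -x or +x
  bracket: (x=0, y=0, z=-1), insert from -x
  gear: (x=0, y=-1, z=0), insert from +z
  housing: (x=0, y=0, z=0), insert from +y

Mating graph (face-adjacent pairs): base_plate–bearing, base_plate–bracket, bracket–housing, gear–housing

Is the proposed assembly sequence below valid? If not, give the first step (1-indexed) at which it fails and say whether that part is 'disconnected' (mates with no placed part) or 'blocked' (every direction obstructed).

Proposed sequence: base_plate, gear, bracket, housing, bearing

1. base_plate@(0, 1, -1) [+x clear] — {base_plate}
2. gear@(0, -1, 0) — no placed neighbour ⇒ disconnected

Invalid at step 2 (disconnected)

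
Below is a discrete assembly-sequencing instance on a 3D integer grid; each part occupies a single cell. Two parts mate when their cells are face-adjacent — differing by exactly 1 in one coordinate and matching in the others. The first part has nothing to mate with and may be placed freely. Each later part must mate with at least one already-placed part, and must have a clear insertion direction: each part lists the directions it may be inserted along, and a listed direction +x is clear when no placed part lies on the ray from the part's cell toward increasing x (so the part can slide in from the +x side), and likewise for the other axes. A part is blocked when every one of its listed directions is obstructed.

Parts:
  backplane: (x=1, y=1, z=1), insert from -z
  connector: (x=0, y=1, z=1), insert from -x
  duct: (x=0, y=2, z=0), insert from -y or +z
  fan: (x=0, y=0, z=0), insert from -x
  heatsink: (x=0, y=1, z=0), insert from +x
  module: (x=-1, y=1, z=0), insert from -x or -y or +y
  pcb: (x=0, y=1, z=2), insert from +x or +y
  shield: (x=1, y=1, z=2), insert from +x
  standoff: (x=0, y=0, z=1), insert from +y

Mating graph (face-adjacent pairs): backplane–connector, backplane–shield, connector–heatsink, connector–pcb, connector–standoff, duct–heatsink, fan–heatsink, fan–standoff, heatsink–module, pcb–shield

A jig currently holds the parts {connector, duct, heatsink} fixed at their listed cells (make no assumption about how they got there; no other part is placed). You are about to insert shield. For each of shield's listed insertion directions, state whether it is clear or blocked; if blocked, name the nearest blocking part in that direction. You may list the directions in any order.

+x: ray from shield(1, 1, 2) has no placed part ⇒ clear

+x: clear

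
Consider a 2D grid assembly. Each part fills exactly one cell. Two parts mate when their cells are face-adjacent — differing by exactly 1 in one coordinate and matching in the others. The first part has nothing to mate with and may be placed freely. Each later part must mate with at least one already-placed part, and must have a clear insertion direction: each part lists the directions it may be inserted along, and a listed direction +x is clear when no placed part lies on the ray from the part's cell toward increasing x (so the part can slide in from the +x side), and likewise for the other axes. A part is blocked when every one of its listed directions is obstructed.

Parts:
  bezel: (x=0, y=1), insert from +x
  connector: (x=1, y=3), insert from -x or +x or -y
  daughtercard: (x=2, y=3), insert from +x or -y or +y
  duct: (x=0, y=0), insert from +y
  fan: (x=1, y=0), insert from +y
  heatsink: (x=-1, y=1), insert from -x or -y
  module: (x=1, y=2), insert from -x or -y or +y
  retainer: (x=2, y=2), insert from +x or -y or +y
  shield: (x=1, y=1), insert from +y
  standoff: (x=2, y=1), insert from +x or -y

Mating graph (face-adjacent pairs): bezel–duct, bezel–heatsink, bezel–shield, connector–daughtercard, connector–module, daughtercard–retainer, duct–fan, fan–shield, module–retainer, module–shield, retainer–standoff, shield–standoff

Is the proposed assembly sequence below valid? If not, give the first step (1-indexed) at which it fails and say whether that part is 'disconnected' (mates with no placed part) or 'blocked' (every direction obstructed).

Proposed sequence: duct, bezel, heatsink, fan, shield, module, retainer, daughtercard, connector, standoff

1. duct@(0, 0) [+y clear] — {duct}
2. bezel@(0, 1) [+x clear] — {bezel, duct}
3. heatsink@(-1, 1) [-x clear] — {bezel, duct, heatsink}
4. fan@(1, 0) [+y clear] — {bezel, duct, fan, heatsink}
5. shield@(1, 1) [+y clear] — {bezel, duct, fan, heatsink, shield}
6. module@(1, 2) [-x clear] — {bezel, duct, fan, heatsink, module, shield}
7. retainer@(2, 2) [+x clear] — {bezel, duct, fan, heatsink, module, retainer, shield}
8. daughtercard@(2, 3) [+x clear] — {bezel, daughtercard, duct, fan, heatsink, module, retainer, shield}
9. connector@(1, 3) [-x clear] — {bezel, connector, daughtercard, duct, fan, heatsink, module, retainer, shield}
10. standoff@(2, 1) [+x clear] — {bezel, connector, daughtercard, duct, fan, heatsink, module, retainer, shield, standoff}

Valid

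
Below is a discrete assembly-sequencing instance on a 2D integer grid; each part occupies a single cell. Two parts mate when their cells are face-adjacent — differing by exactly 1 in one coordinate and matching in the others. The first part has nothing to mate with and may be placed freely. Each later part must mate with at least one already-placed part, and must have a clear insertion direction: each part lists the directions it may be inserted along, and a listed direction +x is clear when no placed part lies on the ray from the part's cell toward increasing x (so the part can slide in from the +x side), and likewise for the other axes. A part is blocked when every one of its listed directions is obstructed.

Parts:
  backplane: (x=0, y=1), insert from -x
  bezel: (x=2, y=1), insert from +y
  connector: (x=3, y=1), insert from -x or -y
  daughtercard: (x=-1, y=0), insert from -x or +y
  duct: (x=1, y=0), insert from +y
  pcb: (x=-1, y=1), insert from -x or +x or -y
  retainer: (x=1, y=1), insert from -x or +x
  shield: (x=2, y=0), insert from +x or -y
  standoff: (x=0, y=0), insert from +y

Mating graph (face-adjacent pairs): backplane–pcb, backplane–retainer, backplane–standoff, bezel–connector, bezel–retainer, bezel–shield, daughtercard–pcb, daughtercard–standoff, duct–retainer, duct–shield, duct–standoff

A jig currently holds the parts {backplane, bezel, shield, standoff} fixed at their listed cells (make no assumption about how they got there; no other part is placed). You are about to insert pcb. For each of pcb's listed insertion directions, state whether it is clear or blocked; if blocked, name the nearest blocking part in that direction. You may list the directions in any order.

+x: blocked by backplane; -x: clear; -y: clear

-x: ray from pcb(-1, 1) has no placed part ⇒ clear
+x: nearest on ray is backplane@(0, 1) ⇒ blocked
-y: ray from pcb(-1, 1) has no placed part ⇒ clear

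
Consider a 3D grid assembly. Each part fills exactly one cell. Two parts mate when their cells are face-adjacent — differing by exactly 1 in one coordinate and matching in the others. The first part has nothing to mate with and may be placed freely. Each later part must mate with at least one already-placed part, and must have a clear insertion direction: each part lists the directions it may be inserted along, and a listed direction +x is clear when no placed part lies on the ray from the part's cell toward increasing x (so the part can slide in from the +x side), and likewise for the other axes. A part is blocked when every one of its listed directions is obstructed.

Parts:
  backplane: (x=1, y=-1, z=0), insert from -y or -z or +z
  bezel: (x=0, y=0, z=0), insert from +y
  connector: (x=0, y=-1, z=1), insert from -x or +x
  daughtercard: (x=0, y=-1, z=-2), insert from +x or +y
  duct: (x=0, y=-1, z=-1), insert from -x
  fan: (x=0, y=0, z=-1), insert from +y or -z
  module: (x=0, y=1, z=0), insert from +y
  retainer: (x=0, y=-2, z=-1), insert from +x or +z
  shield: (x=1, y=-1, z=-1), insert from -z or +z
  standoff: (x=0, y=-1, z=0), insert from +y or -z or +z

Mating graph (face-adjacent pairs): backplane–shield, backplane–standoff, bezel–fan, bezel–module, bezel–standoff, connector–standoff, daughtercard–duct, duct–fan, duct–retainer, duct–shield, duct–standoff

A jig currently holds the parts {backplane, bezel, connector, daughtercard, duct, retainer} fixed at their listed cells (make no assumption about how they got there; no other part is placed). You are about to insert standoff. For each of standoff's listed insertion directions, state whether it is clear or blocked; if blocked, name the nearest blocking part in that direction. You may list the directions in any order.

+y: nearest on ray is bezel@(0, 0, 0) ⇒ blocked
-z: nearest on ray is duct@(0, -1, -1) ⇒ blocked
+z: nearest on ray is connector@(0, -1, 1) ⇒ blocked

+y: blocked by bezel; +z: blocked by connector; -z: blocked by duct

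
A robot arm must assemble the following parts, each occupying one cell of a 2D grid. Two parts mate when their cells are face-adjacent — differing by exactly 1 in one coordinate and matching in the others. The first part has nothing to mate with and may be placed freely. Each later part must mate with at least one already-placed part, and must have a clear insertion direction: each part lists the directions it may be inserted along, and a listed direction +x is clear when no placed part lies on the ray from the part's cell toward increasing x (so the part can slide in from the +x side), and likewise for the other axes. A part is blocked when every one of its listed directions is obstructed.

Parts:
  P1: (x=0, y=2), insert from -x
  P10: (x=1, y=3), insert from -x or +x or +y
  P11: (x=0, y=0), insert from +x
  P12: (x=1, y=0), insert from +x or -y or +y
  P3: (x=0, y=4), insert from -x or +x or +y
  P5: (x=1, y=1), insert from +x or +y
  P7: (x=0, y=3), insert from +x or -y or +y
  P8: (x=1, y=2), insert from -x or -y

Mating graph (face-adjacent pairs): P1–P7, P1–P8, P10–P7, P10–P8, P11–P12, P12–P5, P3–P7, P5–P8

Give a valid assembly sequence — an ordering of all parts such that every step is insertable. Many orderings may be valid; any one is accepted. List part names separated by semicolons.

P11; P12; P5; P8; P1; P10; P7; P3

1. P11@(0, 0) [+x clear] — {P11}
2. P12@(1, 0) [+x clear] — {P11, P12}
3. P5@(1, 1) [+x clear] — {P11, P12, P5}
4. P8@(1, 2) [-x clear] — {P11, P12, P5, P8}
5. P1@(0, 2) [-x clear] — {P1, P11, P12, P5, P8}
6. P10@(1, 3) [-x clear] — {P1, P10, P11, P12, P5, P8}
7. P7@(0, 3) [+y clear] — {P1, P10, P11, P12, P5, P7, P8}
8. P3@(0, 4) [-x clear] — {P1, P10, P11, P12, P3, P5, P7, P8}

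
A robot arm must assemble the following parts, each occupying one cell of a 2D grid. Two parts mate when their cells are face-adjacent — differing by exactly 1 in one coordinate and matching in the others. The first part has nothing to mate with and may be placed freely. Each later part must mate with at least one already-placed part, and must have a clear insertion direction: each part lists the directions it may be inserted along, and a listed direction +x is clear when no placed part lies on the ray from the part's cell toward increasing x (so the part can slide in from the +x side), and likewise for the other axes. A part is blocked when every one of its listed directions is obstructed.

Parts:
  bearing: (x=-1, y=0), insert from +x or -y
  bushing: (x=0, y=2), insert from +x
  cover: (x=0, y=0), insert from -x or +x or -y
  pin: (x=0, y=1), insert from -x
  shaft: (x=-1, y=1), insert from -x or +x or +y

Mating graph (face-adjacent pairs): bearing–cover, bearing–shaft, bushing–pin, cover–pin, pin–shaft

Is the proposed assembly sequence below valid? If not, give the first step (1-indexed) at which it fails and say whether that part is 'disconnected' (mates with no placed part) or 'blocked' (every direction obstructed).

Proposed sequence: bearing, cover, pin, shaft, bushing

Valid

1. bearing@(-1, 0) [+x clear] — {bearing}
2. cover@(0, 0) [+x clear] — {bearing, cover}
3. pin@(0, 1) [-x clear] — {bearing, cover, pin}
4. shaft@(-1, 1) [-x clear] — {bearing, cover, pin, shaft}
5. bushing@(0, 2) [+x clear] — {bearing, bushing, cover, pin, shaft}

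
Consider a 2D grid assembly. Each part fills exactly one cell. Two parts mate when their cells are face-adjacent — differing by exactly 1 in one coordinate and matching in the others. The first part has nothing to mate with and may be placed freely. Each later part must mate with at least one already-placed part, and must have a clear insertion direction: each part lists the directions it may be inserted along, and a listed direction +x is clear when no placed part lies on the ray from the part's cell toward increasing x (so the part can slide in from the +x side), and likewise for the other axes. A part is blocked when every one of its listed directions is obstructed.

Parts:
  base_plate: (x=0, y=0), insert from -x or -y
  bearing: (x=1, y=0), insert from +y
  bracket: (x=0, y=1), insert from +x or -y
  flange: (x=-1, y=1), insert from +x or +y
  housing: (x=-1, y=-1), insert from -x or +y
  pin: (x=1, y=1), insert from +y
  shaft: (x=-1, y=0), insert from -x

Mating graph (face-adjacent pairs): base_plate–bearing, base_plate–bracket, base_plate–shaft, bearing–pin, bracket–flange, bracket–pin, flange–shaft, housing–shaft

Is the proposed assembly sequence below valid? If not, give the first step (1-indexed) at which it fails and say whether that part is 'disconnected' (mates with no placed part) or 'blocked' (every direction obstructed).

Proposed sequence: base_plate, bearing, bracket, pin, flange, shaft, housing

Valid

1. base_plate@(0, 0) [-x clear] — {base_plate}
2. bearing@(1, 0) [+y clear] — {base_plate, bearing}
3. bracket@(0, 1) [+x clear] — {base_plate, bearing, bracket}
4. pin@(1, 1) [+y clear] — {base_plate, bearing, bracket, pin}
5. flange@(-1, 1) [+y clear] — {base_plate, bearing, bracket, flange, pin}
6. shaft@(-1, 0) [-x clear] — {base_plate, bearing, bracket, flange, pin, shaft}
7. housing@(-1, -1) [-x clear] — {base_plate, bearing, bracket, flange, housing, pin, shaft}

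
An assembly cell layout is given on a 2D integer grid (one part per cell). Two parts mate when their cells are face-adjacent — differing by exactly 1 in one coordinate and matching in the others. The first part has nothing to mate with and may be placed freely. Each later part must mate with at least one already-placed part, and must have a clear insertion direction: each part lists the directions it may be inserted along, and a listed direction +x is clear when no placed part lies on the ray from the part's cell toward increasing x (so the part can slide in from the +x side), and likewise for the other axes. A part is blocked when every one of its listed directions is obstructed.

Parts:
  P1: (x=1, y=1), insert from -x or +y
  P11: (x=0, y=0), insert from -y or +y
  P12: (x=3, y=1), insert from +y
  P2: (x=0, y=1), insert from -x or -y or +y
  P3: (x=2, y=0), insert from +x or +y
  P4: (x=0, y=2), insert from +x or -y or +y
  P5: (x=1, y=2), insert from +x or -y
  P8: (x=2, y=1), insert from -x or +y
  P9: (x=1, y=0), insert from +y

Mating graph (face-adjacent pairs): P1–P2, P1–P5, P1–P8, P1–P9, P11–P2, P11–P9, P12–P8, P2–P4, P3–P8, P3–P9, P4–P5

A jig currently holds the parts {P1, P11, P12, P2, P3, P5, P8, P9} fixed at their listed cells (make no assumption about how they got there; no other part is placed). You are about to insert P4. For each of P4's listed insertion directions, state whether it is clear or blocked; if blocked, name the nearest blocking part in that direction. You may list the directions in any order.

+x: nearest on ray is P5@(1, 2) ⇒ blocked
-y: nearest on ray is P2@(0, 1) ⇒ blocked
+y: ray from P4(0, 2) has no placed part ⇒ clear

+x: blocked by P5; +y: clear; -y: blocked by P2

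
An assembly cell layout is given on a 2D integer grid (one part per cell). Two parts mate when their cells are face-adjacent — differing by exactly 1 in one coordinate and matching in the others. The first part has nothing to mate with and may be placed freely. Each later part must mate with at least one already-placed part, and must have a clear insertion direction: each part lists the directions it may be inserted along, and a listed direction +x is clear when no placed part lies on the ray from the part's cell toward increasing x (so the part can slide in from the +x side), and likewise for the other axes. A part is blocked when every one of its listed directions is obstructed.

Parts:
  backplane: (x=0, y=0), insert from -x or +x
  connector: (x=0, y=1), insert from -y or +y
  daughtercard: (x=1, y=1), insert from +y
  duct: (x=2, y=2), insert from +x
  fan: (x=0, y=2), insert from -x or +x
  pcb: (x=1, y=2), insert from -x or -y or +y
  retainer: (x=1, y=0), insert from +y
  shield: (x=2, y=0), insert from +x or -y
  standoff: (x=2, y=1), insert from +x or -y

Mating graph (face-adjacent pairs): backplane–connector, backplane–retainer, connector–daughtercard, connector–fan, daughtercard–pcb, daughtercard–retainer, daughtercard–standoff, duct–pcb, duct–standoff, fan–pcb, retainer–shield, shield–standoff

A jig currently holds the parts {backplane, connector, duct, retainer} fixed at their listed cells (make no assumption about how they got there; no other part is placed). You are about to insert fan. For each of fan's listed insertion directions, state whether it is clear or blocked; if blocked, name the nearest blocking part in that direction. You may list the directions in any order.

-x: ray from fan(0, 2) has no placed part ⇒ clear
+x: nearest on ray is duct@(2, 2) ⇒ blocked

+x: blocked by duct; -x: clear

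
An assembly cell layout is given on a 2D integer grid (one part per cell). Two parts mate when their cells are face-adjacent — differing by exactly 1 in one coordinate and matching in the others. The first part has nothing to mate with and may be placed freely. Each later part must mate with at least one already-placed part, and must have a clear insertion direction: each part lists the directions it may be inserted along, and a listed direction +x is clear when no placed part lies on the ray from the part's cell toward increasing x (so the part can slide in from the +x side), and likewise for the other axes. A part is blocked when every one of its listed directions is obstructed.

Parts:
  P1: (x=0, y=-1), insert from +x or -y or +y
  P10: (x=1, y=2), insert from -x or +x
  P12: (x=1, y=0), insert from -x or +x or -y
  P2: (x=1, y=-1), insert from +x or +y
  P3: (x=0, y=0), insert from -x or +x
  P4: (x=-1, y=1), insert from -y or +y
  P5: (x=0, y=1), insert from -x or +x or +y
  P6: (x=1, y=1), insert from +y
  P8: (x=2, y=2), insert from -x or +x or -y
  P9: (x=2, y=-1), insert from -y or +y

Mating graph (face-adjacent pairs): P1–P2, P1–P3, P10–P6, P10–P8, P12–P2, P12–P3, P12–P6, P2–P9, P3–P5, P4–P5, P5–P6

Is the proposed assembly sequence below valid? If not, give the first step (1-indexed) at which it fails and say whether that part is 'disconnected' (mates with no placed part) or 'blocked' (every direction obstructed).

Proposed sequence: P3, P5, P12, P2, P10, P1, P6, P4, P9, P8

Invalid at step 5 (disconnected)

1. P3@(0, 0) [-x clear] — {P3}
2. P5@(0, 1) [-x clear] — {P3, P5}
3. P12@(1, 0) [+x clear] — {P12, P3, P5}
4. P2@(1, -1) [+x clear] — {P12, P2, P3, P5}
5. P10@(1, 2) — no placed neighbour ⇒ disconnected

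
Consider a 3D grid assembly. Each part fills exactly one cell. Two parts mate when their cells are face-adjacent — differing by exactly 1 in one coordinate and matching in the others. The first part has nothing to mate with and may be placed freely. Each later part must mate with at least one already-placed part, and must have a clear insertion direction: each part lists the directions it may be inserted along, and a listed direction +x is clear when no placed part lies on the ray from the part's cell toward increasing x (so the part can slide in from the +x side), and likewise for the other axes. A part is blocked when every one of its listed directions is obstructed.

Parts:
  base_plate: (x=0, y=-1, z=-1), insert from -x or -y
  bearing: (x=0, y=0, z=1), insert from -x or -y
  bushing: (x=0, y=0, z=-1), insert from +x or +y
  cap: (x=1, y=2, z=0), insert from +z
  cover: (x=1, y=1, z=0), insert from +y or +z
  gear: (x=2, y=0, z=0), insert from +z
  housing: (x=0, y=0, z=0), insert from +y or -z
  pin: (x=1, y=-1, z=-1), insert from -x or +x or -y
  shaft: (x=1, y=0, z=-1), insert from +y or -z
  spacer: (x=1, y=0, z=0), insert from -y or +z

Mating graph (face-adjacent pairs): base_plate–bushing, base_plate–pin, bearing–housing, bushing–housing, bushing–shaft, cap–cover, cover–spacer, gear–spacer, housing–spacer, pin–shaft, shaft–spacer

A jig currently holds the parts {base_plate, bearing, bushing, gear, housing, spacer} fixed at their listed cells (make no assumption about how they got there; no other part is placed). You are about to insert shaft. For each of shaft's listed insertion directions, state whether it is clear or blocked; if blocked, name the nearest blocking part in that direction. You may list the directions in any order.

+y: ray from shaft(1, 0, -1) has no placed part ⇒ clear
-z: ray from shaft(1, 0, -1) has no placed part ⇒ clear

+y: clear; -z: clear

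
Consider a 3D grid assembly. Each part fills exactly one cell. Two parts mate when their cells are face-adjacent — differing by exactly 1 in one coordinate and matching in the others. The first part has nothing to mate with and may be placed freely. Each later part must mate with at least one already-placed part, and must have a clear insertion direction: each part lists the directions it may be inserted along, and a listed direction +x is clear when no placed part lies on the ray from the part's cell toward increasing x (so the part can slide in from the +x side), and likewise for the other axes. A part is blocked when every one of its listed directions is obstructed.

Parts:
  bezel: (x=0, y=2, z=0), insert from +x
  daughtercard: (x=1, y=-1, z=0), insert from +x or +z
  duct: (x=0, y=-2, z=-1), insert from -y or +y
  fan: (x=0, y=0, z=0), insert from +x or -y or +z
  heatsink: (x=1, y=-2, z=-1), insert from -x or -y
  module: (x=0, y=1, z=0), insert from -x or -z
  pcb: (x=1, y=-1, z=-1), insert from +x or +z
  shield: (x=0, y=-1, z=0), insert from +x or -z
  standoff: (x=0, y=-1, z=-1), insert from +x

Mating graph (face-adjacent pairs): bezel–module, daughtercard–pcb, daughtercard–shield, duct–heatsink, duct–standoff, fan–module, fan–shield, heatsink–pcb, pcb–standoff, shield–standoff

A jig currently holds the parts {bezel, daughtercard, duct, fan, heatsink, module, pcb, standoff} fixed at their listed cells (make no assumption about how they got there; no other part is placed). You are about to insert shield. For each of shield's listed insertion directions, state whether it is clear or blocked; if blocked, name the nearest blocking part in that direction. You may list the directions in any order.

+x: blocked by daughtercard; -z: blocked by standoff

+x: nearest on ray is daughtercard@(1, -1, 0) ⇒ blocked
-z: nearest on ray is standoff@(0, -1, -1) ⇒ blocked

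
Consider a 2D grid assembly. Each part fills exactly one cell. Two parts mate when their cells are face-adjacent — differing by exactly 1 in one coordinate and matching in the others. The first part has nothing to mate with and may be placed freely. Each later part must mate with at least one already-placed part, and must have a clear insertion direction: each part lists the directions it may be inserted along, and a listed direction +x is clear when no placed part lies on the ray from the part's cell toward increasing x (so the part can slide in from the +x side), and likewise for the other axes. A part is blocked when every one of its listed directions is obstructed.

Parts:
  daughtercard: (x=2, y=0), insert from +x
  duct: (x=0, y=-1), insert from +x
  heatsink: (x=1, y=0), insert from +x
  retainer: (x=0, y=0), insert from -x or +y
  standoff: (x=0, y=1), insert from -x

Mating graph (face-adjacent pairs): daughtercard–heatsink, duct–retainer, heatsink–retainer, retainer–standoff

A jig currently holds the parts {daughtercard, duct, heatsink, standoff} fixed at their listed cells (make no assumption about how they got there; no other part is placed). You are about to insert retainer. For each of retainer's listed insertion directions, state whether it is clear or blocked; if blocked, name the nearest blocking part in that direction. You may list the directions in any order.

+y: blocked by standoff; -x: clear

-x: ray from retainer(0, 0) has no placed part ⇒ clear
+y: nearest on ray is standoff@(0, 1) ⇒ blocked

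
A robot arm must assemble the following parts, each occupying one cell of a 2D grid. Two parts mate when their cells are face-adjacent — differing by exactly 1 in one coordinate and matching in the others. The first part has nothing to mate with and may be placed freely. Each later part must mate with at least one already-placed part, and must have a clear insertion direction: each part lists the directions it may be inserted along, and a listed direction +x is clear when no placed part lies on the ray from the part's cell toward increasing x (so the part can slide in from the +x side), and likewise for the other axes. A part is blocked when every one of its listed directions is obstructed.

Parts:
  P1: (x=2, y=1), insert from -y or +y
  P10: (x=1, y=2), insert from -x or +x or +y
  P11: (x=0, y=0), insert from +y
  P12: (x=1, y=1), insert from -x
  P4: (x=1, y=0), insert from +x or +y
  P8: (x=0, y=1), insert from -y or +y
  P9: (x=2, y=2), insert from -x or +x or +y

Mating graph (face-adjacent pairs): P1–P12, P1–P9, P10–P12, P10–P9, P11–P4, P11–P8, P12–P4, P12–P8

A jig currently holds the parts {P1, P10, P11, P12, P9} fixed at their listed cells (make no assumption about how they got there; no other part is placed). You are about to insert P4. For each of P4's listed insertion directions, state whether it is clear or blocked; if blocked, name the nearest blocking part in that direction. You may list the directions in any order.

+x: clear; +y: blocked by P12

+x: ray from P4(1, 0) has no placed part ⇒ clear
+y: nearest on ray is P12@(1, 1) ⇒ blocked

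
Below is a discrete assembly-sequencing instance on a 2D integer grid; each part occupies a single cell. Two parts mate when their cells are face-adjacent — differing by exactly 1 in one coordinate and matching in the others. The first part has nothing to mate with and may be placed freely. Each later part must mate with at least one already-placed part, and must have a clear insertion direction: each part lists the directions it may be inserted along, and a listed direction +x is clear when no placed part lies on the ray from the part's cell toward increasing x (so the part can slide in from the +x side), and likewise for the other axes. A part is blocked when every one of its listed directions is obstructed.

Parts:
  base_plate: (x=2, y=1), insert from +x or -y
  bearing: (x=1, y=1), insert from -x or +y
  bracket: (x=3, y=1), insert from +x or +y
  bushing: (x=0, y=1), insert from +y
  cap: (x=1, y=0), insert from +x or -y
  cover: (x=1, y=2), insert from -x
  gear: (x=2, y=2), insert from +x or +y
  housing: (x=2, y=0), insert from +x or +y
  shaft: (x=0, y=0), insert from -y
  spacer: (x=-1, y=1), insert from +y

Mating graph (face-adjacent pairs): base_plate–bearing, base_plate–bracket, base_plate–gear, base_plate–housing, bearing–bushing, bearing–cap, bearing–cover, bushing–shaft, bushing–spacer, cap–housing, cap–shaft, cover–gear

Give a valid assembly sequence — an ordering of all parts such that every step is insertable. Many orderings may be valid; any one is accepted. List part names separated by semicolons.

1. base_plate@(2, 1) [+x clear] — {base_plate}
2. housing@(2, 0) [+x clear] — {base_plate, housing}
3. cap@(1, 0) [-y clear] — {base_plate, cap, housing}
4. gear@(2, 2) [+x clear] — {base_plate, cap, gear, housing}
5. cover@(1, 2) [-x clear] — {base_plate, cap, cover, gear, housing}
6. bearing@(1, 1) [-x clear] — {base_plate, bearing, cap, cover, gear, housing}
7. bushing@(0, 1) [+y clear] — {base_plate, bearing, bushing, cap, cover, gear, housing}
8. spacer@(-1, 1) [+y clear] — {base_plate, bearing, bushing, cap, cover, gear, housing, spacer}
9. bracket@(3, 1) [+x clear] — {base_plate, bearing, bracket, bushing, cap, cover, gear, housing, spacer}
10. shaft@(0, 0) [-y clear] — {base_plate, bearing, bracket, bushing, cap, cover, gear, housing, shaft, spacer}

base_plate; housing; cap; gear; cover; bearing; bushing; spacer; bracket; shaft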